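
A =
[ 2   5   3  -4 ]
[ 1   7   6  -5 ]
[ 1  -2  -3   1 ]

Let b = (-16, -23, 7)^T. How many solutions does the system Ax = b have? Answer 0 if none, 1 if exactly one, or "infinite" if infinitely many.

infinite

Row reduce the augmented matrix [A | b].
R2 ← R2 − (1/2)·R1: [0, 9/2, 9/2, -3, -15]
R3 ← R3 − (1/2)·R1: [0, -9/2, -9/2, 3, 15]
R3 ← R3 + R2: [0, 0, 0, 0, 0]
The echelon form has 2 nonzero rows, and every pivot lies in the first 4 columns, so rank(A) = rank([A|b]) = 2.
The system is consistent.
rank = 2 < 4 unknowns, so there are infinitely many solutions.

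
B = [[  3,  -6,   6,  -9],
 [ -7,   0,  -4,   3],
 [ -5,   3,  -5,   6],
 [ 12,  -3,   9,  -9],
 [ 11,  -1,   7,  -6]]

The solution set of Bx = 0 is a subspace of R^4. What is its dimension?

2

Row reduce to echelon form.
R2 ← R2 + (7/3)·R1: [0, -14, 10, -18]
R3 ← R3 + (5/3)·R1: [0, -7, 5, -9]
R4 ← R4 − (4)·R1: [0, 21, -15, 27]
R5 ← R5 − (11/3)·R1: [0, 21, -15, 27]
R3 ← R3 − (1/2)·R2: [0, 0, 0, 0]
R4 ← R4 + (3/2)·R2: [0, 0, 0, 0]
R5 ← R5 + (3/2)·R2: [0, 0, 0, 0]
2 nonzero rows, so rank(B) = 2.
B has 4 columns; by rank–nullity, nullity = 4 − 2 = 2.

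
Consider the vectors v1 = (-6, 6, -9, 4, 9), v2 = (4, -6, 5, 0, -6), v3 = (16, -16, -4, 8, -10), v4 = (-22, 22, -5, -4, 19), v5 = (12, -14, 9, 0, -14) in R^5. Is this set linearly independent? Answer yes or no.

no

Form the matrix with these vectors as rows and row reduce.
R2 ← R2 + (2/3)·R1: [0, -2, -1, 8/3, 0]
R3 ← R3 + (8/3)·R1: [0, 0, -28, 56/3, 14]
R4 ← R4 − (11/3)·R1: [0, 0, 28, -56/3, -14]
R5 ← R5 + (2)·R1: [0, -2, -9, 8, 4]
R5 ← R5 − R2: [0, 0, -8, 16/3, 4]
R4 ← R4 + R3: [0, 0, 0, 0, 0]
R5 ← R5 − (2/7)·R3: [0, 0, 0, 0, 0]
3 nonzero rows, so the 5 vectors span a space of dimension 3.
Since 3 < 5, the vectors are linearly dependent.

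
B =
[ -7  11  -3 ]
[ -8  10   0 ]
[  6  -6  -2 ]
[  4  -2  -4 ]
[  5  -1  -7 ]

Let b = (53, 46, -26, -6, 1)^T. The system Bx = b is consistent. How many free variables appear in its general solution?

Row reduce the augmented matrix [B | b].
R2 ← R2 − (8/7)·R1: [0, -18/7, 24/7, -102/7]
R3 ← R3 + (6/7)·R1: [0, 24/7, -32/7, 136/7]
R4 ← R4 + (4/7)·R1: [0, 30/7, -40/7, 170/7]
R5 ← R5 + (5/7)·R1: [0, 48/7, -64/7, 272/7]
R3 ← R3 + (4/3)·R2: [0, 0, 0, 0]
R4 ← R4 + (5/3)·R2: [0, 0, 0, 0]
R5 ← R5 + (8/3)·R2: [0, 0, 0, 0]
The echelon form has 2 nonzero rows, and every pivot lies in the first 3 columns, so rank(B) = rank([B|b]) = 2.
The system is consistent.
Free variables = (unknowns) − (rank) = 3 − 2 = 1.

1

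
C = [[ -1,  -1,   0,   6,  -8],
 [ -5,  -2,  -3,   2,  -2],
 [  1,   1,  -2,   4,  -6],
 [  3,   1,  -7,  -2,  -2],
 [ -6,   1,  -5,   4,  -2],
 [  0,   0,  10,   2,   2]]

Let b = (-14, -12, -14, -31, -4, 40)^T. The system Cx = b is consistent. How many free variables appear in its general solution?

1

Row reduce the augmented matrix [C | b].
R2 ← R2 − (5)·R1: [0, 3, -3, -28, 38, 58]
R3 ← R3 + R1: [0, 0, -2, 10, -14, -28]
R4 ← R4 + (3)·R1: [0, -2, -7, 16, -26, -73]
R5 ← R5 − (6)·R1: [0, 7, -5, -32, 46, 80]
R4 ← R4 + (2/3)·R2: [0, 0, -9, -8/3, -2/3, -103/3]
R5 ← R5 − (7/3)·R2: [0, 0, 2, 100/3, -128/3, -166/3]
R4 ← R4 − (9/2)·R3: [0, 0, 0, -143/3, 187/3, 275/3]
R5 ← R5 + R3: [0, 0, 0, 130/3, -170/3, -250/3]
R6 ← R6 + (5)·R3: [0, 0, 0, 52, -68, -100]
R5 ← R5 + (10/11)·R4: [0, 0, 0, 0, 0, 0]
R6 ← R6 + (12/11)·R4: [0, 0, 0, 0, 0, 0]
The echelon form has 4 nonzero rows, and every pivot lies in the first 5 columns, so rank(C) = rank([C|b]) = 4.
The system is consistent.
Free variables = (unknowns) − (rank) = 5 − 4 = 1.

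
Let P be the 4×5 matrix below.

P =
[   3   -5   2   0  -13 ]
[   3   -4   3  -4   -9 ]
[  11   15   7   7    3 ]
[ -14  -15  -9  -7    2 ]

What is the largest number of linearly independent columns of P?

4

Row reduce to echelon form.
R2 ← R2 − R1: [0, 1, 1, -4, 4]
R3 ← R3 − (11/3)·R1: [0, 100/3, -1/3, 7, 152/3]
R4 ← R4 + (14/3)·R1: [0, -115/3, 1/3, -7, -176/3]
R3 ← R3 − (100/3)·R2: [0, 0, -101/3, 421/3, -248/3]
R4 ← R4 + (115/3)·R2: [0, 0, 116/3, -481/3, 284/3]
R4 ← R4 + (116/101)·R3: [0, 0, 0, 85/101, -28/101]
Echelon form has 4 nonzero rows, so rank(P) = 4.
The rank gives the maximum number of linearly independent columns: 4.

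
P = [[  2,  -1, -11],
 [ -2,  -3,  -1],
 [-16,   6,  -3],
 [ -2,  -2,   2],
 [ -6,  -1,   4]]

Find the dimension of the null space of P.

0

Row reduce to echelon form.
R2 ← R2 + R1: [0, -4, -12]
R3 ← R3 + (8)·R1: [0, -2, -91]
R4 ← R4 + R1: [0, -3, -9]
R5 ← R5 + (3)·R1: [0, -4, -29]
R3 ← R3 − (1/2)·R2: [0, 0, -85]
R4 ← R4 − (3/4)·R2: [0, 0, 0]
R5 ← R5 − R2: [0, 0, -17]
R5 ← R5 − (1/5)·R3: [0, 0, 0]
3 nonzero rows, so rank(P) = 3.
P has 3 columns; by rank–nullity, nullity = 3 − 3 = 0.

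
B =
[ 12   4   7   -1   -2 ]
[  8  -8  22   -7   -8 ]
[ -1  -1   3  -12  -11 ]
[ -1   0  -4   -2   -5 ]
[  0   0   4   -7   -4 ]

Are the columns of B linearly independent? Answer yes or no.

no

Row reduce B to echelon form.
R2 ← R2 − (2/3)·R1: [0, -32/3, 52/3, -19/3, -20/3]
R3 ← R3 + (1/12)·R1: [0, -2/3, 43/12, -145/12, -67/6]
R4 ← R4 + (1/12)·R1: [0, 1/3, -41/12, -25/12, -31/6]
R3 ← R3 − (1/16)·R2: [0, 0, 5/2, -187/16, -43/4]
R4 ← R4 + (1/32)·R2: [0, 0, -23/8, -73/32, -43/8]
R4 ← R4 + (23/20)·R3: [0, 0, 0, -5031/320, -1419/80]
R5 ← R5 − (8/5)·R3: [0, 0, 0, 117/10, 66/5]
R5 ← R5 + (32/43)·R4: [0, 0, 0, 0, 0]
4 pivots among 5 columns.
Only 4 < 5 pivot columns, so the columns are linearly dependent.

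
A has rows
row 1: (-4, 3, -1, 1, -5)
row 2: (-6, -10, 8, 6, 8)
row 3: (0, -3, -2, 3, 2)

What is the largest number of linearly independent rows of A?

3

Row reduce to echelon form.
R2 ← R2 − (3/2)·R1: [0, -29/2, 19/2, 9/2, 31/2]
R3 ← R3 − (6/29)·R2: [0, 0, -115/29, 60/29, -35/29]
Echelon form has 3 nonzero rows, so rank(A) = 3.
The rank gives the maximum number of linearly independent rows: 3.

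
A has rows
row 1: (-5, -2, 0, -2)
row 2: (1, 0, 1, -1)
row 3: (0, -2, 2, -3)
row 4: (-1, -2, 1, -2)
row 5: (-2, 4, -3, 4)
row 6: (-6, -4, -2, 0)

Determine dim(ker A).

1

Row reduce to echelon form.
R2 ← R2 + (1/5)·R1: [0, -2/5, 1, -7/5]
R4 ← R4 − (1/5)·R1: [0, -8/5, 1, -8/5]
R5 ← R5 − (2/5)·R1: [0, 24/5, -3, 24/5]
R6 ← R6 − (6/5)·R1: [0, -8/5, -2, 12/5]
R3 ← R3 − (5)·R2: [0, 0, -3, 4]
R4 ← R4 − (4)·R2: [0, 0, -3, 4]
R5 ← R5 + (12)·R2: [0, 0, 9, -12]
R6 ← R6 − (4)·R2: [0, 0, -6, 8]
R4 ← R4 − R3: [0, 0, 0, 0]
R5 ← R5 + (3)·R3: [0, 0, 0, 0]
R6 ← R6 − (2)·R3: [0, 0, 0, 0]
3 nonzero rows, so rank(A) = 3.
A has 4 columns; by rank–nullity, nullity = 4 − 3 = 1.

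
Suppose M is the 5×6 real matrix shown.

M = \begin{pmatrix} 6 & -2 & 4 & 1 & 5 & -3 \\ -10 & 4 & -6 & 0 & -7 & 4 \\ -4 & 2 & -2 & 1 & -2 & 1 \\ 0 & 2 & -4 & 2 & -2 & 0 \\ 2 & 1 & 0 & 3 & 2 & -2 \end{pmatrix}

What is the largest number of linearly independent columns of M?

Row reduce to echelon form.
R2 ← R2 + (5/3)·R1: [0, 2/3, 2/3, 5/3, 4/3, -1]
R3 ← R3 + (2/3)·R1: [0, 2/3, 2/3, 5/3, 4/3, -1]
R5 ← R5 − (1/3)·R1: [0, 5/3, -4/3, 8/3, 1/3, -1]
R3 ← R3 − R2: [0, 0, 0, 0, 0, 0]
R4 ← R4 − (3)·R2: [0, 0, -6, -3, -6, 3]
R5 ← R5 − (5/2)·R2: [0, 0, -3, -3/2, -3, 3/2]
Swap R3 ↔ R4
R5 ← R5 − (1/2)·R3: [0, 0, 0, 0, 0, 0]
Echelon form has 3 nonzero rows, so rank(M) = 3.
The rank gives the maximum number of linearly independent columns: 3.

3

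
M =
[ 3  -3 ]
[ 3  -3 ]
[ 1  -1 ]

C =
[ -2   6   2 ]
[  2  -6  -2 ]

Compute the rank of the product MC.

First compute MC:
[[-12,  36,  12],
 [-12,  36,  12],
 [ -4,  12,   4]]
Now row reduce the product.
R2 ← R2 − R1: [0, 0, 0]
R3 ← R3 − (1/3)·R1: [0, 0, 0]
1 nonzero row, so rank(MC) = 1.

1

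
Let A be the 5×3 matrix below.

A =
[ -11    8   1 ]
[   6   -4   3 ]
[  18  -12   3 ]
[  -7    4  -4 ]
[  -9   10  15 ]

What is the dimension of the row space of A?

3

Row reduce to echelon form.
R2 ← R2 + (6/11)·R1: [0, 4/11, 39/11]
R3 ← R3 + (18/11)·R1: [0, 12/11, 51/11]
R4 ← R4 − (7/11)·R1: [0, -12/11, -51/11]
R5 ← R5 − (9/11)·R1: [0, 38/11, 156/11]
R3 ← R3 − (3)·R2: [0, 0, -6]
R4 ← R4 + (3)·R2: [0, 0, 6]
R5 ← R5 − (19/2)·R2: [0, 0, -39/2]
R4 ← R4 + R3: [0, 0, 0]
R5 ← R5 − (13/4)·R3: [0, 0, 0]
Echelon form has 3 nonzero rows, so rank(A) = 3.
The row space has dimension equal to the rank: 3.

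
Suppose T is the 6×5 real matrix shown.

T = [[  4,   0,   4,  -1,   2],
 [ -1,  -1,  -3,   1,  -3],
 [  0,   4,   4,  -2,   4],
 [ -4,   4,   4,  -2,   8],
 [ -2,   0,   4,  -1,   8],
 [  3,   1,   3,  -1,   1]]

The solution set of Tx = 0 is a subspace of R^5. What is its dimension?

Row reduce to echelon form.
R2 ← R2 + (1/4)·R1: [0, -1, -2, 3/4, -5/2]
R4 ← R4 + R1: [0, 4, 8, -3, 10]
R5 ← R5 + (1/2)·R1: [0, 0, 6, -3/2, 9]
R6 ← R6 − (3/4)·R1: [0, 1, 0, -1/4, -1/2]
R3 ← R3 + (4)·R2: [0, 0, -4, 1, -6]
R4 ← R4 + (4)·R2: [0, 0, 0, 0, 0]
R6 ← R6 + R2: [0, 0, -2, 1/2, -3]
R5 ← R5 + (3/2)·R3: [0, 0, 0, 0, 0]
R6 ← R6 − (1/2)·R3: [0, 0, 0, 0, 0]
3 nonzero rows, so rank(T) = 3.
T has 5 columns; by rank–nullity, nullity = 5 − 3 = 2.

2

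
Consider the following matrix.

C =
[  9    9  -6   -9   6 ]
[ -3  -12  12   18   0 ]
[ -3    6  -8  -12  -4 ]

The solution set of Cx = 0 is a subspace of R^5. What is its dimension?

3

Row reduce to echelon form.
R2 ← R2 + (1/3)·R1: [0, -9, 10, 15, 2]
R3 ← R3 + (1/3)·R1: [0, 9, -10, -15, -2]
R3 ← R3 + R2: [0, 0, 0, 0, 0]
2 nonzero rows, so rank(C) = 2.
C has 5 columns; by rank–nullity, nullity = 5 − 2 = 3.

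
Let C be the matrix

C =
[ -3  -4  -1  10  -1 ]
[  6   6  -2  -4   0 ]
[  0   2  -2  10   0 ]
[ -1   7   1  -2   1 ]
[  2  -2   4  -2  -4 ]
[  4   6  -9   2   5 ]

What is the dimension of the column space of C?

Row reduce to echelon form.
R2 ← R2 + (2)·R1: [0, -2, -4, 16, -2]
R4 ← R4 − (1/3)·R1: [0, 25/3, 4/3, -16/3, 4/3]
R5 ← R5 + (2/3)·R1: [0, -14/3, 10/3, 14/3, -14/3]
R6 ← R6 + (4/3)·R1: [0, 2/3, -31/3, 46/3, 11/3]
R3 ← R3 + R2: [0, 0, -6, 26, -2]
R4 ← R4 + (25/6)·R2: [0, 0, -46/3, 184/3, -7]
R5 ← R5 − (7/3)·R2: [0, 0, 38/3, -98/3, 0]
R6 ← R6 + (1/3)·R2: [0, 0, -35/3, 62/3, 3]
R4 ← R4 − (23/9)·R3: [0, 0, 0, -46/9, -17/9]
R5 ← R5 + (19/9)·R3: [0, 0, 0, 200/9, -38/9]
R6 ← R6 − (35/18)·R3: [0, 0, 0, -269/9, 62/9]
R5 ← R5 + (100/23)·R4: [0, 0, 0, 0, -286/23]
R6 ← R6 − (269/46)·R4: [0, 0, 0, 0, 825/46]
R6 ← R6 + (75/52)·R5: [0, 0, 0, 0, 0]
Echelon form has 5 nonzero rows, so rank(C) = 5.
The column space has dimension equal to the rank: 5.

5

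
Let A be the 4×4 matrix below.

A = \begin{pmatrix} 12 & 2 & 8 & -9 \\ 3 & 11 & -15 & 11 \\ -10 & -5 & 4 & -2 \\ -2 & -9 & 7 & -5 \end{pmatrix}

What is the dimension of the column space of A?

Row reduce to echelon form.
R2 ← R2 − (1/4)·R1: [0, 21/2, -17, 53/4]
R3 ← R3 + (5/6)·R1: [0, -10/3, 32/3, -19/2]
R4 ← R4 + (1/6)·R1: [0, -26/3, 25/3, -13/2]
R3 ← R3 + (20/63)·R2: [0, 0, 332/63, -667/126]
R4 ← R4 + (52/63)·R2: [0, 0, -359/63, 559/126]
R4 ← R4 + (359/332)·R3: [0, 0, 0, -855/664]
Echelon form has 4 nonzero rows, so rank(A) = 4.
The column space has dimension equal to the rank: 4.

4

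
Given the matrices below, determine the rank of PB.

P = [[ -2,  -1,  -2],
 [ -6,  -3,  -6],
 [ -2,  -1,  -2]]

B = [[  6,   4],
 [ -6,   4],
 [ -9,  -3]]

First compute PB:
[[ 12,  -6],
 [ 36, -18],
 [ 12,  -6]]
Now row reduce the product.
R2 ← R2 − (3)·R1: [0, 0]
R3 ← R3 − R1: [0, 0]
1 nonzero row, so rank(PB) = 1.

1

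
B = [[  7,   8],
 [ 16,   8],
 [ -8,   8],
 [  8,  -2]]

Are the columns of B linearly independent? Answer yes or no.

yes

Row reduce B to echelon form.
R2 ← R2 − (16/7)·R1: [0, -72/7]
R3 ← R3 + (8/7)·R1: [0, 120/7]
R4 ← R4 − (8/7)·R1: [0, -78/7]
R3 ← R3 + (5/3)·R2: [0, 0]
R4 ← R4 − (13/12)·R2: [0, 0]
2 pivots among 2 columns.
Every column is a pivot column, so the columns are linearly independent.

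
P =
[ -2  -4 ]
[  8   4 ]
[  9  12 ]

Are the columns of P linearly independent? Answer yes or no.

yes

Row reduce P to echelon form.
R2 ← R2 + (4)·R1: [0, -12]
R3 ← R3 + (9/2)·R1: [0, -6]
R3 ← R3 − (1/2)·R2: [0, 0]
2 pivots among 2 columns.
Every column is a pivot column, so the columns are linearly independent.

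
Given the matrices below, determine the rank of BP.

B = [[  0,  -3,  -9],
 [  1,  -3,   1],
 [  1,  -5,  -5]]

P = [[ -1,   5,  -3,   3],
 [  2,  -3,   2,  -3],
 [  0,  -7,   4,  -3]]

2

First compute BP:
[[ -6,  72, -42,  36],
 [ -7,   7,  -5,   9],
 [-11,  55, -33,  33]]
Now row reduce the product.
R2 ← R2 − (7/6)·R1: [0, -77, 44, -33]
R3 ← R3 − (11/6)·R1: [0, -77, 44, -33]
R3 ← R3 − R2: [0, 0, 0, 0]
2 nonzero rows, so rank(BP) = 2.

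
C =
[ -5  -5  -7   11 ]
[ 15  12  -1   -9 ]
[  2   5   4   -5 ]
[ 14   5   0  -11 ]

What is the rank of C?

Row reduce to echelon form.
R2 ← R2 + (3)·R1: [0, -3, -22, 24]
R3 ← R3 + (2/5)·R1: [0, 3, 6/5, -3/5]
R4 ← R4 + (14/5)·R1: [0, -9, -98/5, 99/5]
R3 ← R3 + R2: [0, 0, -104/5, 117/5]
R4 ← R4 − (3)·R2: [0, 0, 232/5, -261/5]
R4 ← R4 + (29/13)·R3: [0, 0, 0, 0]
Echelon form has 3 nonzero rows, so rank(C) = 3.

3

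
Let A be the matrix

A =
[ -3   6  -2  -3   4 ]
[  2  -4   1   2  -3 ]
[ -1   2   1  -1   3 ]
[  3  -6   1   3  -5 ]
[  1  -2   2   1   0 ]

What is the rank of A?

Row reduce to echelon form.
R2 ← R2 + (2/3)·R1: [0, 0, -1/3, 0, -1/3]
R3 ← R3 − (1/3)·R1: [0, 0, 5/3, 0, 5/3]
R4 ← R4 + R1: [0, 0, -1, 0, -1]
R5 ← R5 + (1/3)·R1: [0, 0, 4/3, 0, 4/3]
R3 ← R3 + (5)·R2: [0, 0, 0, 0, 0]
R4 ← R4 − (3)·R2: [0, 0, 0, 0, 0]
R5 ← R5 + (4)·R2: [0, 0, 0, 0, 0]
Echelon form has 2 nonzero rows, so rank(A) = 2.

2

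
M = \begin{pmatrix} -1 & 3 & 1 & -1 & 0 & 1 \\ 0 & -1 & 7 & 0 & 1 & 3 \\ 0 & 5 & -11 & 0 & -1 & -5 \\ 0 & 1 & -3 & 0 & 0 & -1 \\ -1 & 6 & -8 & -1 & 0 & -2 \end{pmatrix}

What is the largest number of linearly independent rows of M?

4

Row reduce to echelon form.
R5 ← R5 − R1: [0, 3, -9, 0, 0, -3]
R3 ← R3 + (5)·R2: [0, 0, 24, 0, 4, 10]
R4 ← R4 + R2: [0, 0, 4, 0, 1, 2]
R5 ← R5 + (3)·R2: [0, 0, 12, 0, 3, 6]
R4 ← R4 − (1/6)·R3: [0, 0, 0, 0, 1/3, 1/3]
R5 ← R5 − (1/2)·R3: [0, 0, 0, 0, 1, 1]
R5 ← R5 − (3)·R4: [0, 0, 0, 0, 0, 0]
Echelon form has 4 nonzero rows, so rank(M) = 4.
The rank gives the maximum number of linearly independent rows: 4.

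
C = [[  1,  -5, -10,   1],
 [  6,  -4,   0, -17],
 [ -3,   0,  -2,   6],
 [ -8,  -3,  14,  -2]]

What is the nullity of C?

0

Row reduce to echelon form.
R2 ← R2 − (6)·R1: [0, 26, 60, -23]
R3 ← R3 + (3)·R1: [0, -15, -32, 9]
R4 ← R4 + (8)·R1: [0, -43, -66, 6]
R3 ← R3 + (15/26)·R2: [0, 0, 34/13, -111/26]
R4 ← R4 + (43/26)·R2: [0, 0, 432/13, -833/26]
R4 ← R4 − (216/17)·R3: [0, 0, 0, 755/34]
4 nonzero rows, so rank(C) = 4.
C has 4 columns; by rank–nullity, nullity = 4 − 4 = 0.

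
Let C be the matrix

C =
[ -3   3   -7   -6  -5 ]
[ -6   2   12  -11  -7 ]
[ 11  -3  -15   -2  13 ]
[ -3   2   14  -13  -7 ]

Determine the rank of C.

4

Row reduce to echelon form.
R2 ← R2 − (2)·R1: [0, -4, 26, 1, 3]
R3 ← R3 + (11/3)·R1: [0, 8, -122/3, -24, -16/3]
R4 ← R4 − R1: [0, -1, 21, -7, -2]
R3 ← R3 + (2)·R2: [0, 0, 34/3, -22, 2/3]
R4 ← R4 − (1/4)·R2: [0, 0, 29/2, -29/4, -11/4]
R4 ← R4 − (87/68)·R3: [0, 0, 0, 1421/68, -245/68]
Echelon form has 4 nonzero rows, so rank(C) = 4.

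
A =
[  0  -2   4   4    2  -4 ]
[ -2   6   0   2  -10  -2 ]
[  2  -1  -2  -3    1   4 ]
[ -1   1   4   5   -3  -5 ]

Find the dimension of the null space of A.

Row reduce to echelon form.
Swap R1 ↔ R2
R3 ← R3 + R1: [0, 5, -2, -1, -9, 2]
R4 ← R4 − (1/2)·R1: [0, -2, 4, 4, 2, -4]
R3 ← R3 + (5/2)·R2: [0, 0, 8, 9, -4, -8]
R4 ← R4 − R2: [0, 0, 0, 0, 0, 0]
3 nonzero rows, so rank(A) = 3.
A has 6 columns; by rank–nullity, nullity = 6 − 3 = 3.

3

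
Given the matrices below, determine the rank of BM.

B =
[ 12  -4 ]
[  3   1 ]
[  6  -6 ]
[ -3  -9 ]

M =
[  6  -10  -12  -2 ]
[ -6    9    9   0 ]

First compute BM:
[[ 96, -156, -180, -24],
 [ 12, -21, -27,  -6],
 [ 72, -114, -126, -12],
 [ 36, -51, -45,   6]]
Now row reduce the product.
R2 ← R2 − (1/8)·R1: [0, -3/2, -9/2, -3]
R3 ← R3 − (3/4)·R1: [0, 3, 9, 6]
R4 ← R4 − (3/8)·R1: [0, 15/2, 45/2, 15]
R3 ← R3 + (2)·R2: [0, 0, 0, 0]
R4 ← R4 + (5)·R2: [0, 0, 0, 0]
2 nonzero rows, so rank(BM) = 2.

2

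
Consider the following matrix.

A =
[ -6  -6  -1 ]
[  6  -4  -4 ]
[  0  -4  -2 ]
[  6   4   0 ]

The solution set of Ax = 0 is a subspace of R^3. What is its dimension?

Row reduce to echelon form.
R2 ← R2 + R1: [0, -10, -5]
R4 ← R4 + R1: [0, -2, -1]
R3 ← R3 − (2/5)·R2: [0, 0, 0]
R4 ← R4 − (1/5)·R2: [0, 0, 0]
2 nonzero rows, so rank(A) = 2.
A has 3 columns; by rank–nullity, nullity = 3 − 2 = 1.

1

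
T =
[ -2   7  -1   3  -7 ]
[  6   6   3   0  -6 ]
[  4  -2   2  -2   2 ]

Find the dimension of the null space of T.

3

Row reduce to echelon form.
R2 ← R2 + (3)·R1: [0, 27, 0, 9, -27]
R3 ← R3 + (2)·R1: [0, 12, 0, 4, -12]
R3 ← R3 − (4/9)·R2: [0, 0, 0, 0, 0]
2 nonzero rows, so rank(T) = 2.
T has 5 columns; by rank–nullity, nullity = 5 − 2 = 3.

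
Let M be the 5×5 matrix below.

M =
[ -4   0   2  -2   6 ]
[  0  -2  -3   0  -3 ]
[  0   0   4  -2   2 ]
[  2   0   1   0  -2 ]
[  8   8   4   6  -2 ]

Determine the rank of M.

Row reduce to echelon form.
R4 ← R4 + (1/2)·R1: [0, 0, 2, -1, 1]
R5 ← R5 + (2)·R1: [0, 8, 8, 2, 10]
R5 ← R5 + (4)·R2: [0, 0, -4, 2, -2]
R4 ← R4 − (1/2)·R3: [0, 0, 0, 0, 0]
R5 ← R5 + R3: [0, 0, 0, 0, 0]
Echelon form has 3 nonzero rows, so rank(M) = 3.

3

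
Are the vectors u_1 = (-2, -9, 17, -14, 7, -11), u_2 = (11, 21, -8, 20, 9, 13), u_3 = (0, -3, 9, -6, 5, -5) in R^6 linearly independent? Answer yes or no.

Form the matrix with these vectors as rows and row reduce.
R2 ← R2 + (11/2)·R1: [0, -57/2, 171/2, -57, 95/2, -95/2]
R3 ← R3 − (2/19)·R2: [0, 0, 0, 0, 0, 0]
2 nonzero rows, so the 3 vectors span a space of dimension 2.
Since 2 < 3, the vectors are linearly dependent.

no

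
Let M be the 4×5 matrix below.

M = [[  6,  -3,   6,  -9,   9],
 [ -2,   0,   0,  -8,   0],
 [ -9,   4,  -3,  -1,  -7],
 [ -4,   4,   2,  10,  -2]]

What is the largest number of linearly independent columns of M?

3

Row reduce to echelon form.
R2 ← R2 + (1/3)·R1: [0, -1, 2, -11, 3]
R3 ← R3 + (3/2)·R1: [0, -1/2, 6, -29/2, 13/2]
R4 ← R4 + (2/3)·R1: [0, 2, 6, 4, 4]
R3 ← R3 − (1/2)·R2: [0, 0, 5, -9, 5]
R4 ← R4 + (2)·R2: [0, 0, 10, -18, 10]
R4 ← R4 − (2)·R3: [0, 0, 0, 0, 0]
Echelon form has 3 nonzero rows, so rank(M) = 3.
The rank gives the maximum number of linearly independent columns: 3.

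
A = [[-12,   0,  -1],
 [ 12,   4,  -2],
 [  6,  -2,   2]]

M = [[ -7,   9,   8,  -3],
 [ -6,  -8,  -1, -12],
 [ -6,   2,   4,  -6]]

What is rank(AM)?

2

First compute AM:
[[ 90, -110, -100,  42],
 [-96,  72,  84, -72],
 [-42,  74,  58,  -6]]
Now row reduce the product.
R2 ← R2 + (16/15)·R1: [0, -136/3, -68/3, -136/5]
R3 ← R3 + (7/15)·R1: [0, 68/3, 34/3, 68/5]
R3 ← R3 + (1/2)·R2: [0, 0, 0, 0]
2 nonzero rows, so rank(AM) = 2.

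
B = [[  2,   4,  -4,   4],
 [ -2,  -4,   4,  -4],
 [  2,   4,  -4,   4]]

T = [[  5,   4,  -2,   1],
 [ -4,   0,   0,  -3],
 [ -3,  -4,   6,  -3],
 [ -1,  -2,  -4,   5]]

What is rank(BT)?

First compute BT:
[[  2,  16, -44,  22],
 [ -2, -16,  44, -22],
 [  2,  16, -44,  22]]
Now row reduce the product.
R2 ← R2 + R1: [0, 0, 0, 0]
R3 ← R3 − R1: [0, 0, 0, 0]
1 nonzero row, so rank(BT) = 1.

1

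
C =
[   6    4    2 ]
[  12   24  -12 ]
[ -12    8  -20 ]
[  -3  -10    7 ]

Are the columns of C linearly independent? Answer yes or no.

no

Row reduce C to echelon form.
R2 ← R2 − (2)·R1: [0, 16, -16]
R3 ← R3 + (2)·R1: [0, 16, -16]
R4 ← R4 + (1/2)·R1: [0, -8, 8]
R3 ← R3 − R2: [0, 0, 0]
R4 ← R4 + (1/2)·R2: [0, 0, 0]
2 pivots among 3 columns.
Only 2 < 3 pivot columns, so the columns are linearly dependent.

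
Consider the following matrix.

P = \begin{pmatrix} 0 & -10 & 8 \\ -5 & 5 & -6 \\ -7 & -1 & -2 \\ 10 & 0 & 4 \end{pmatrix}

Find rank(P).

Row reduce to echelon form.
Swap R1 ↔ R2
R3 ← R3 − (7/5)·R1: [0, -8, 32/5]
R4 ← R4 + (2)·R1: [0, 10, -8]
R3 ← R3 − (4/5)·R2: [0, 0, 0]
R4 ← R4 + R2: [0, 0, 0]
Echelon form has 2 nonzero rows, so rank(P) = 2.

2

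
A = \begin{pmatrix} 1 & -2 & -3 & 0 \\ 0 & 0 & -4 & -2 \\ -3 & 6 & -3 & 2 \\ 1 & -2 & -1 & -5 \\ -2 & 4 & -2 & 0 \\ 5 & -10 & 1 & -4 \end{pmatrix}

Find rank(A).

Row reduce to echelon form.
R3 ← R3 + (3)·R1: [0, 0, -12, 2]
R4 ← R4 − R1: [0, 0, 2, -5]
R5 ← R5 + (2)·R1: [0, 0, -8, 0]
R6 ← R6 − (5)·R1: [0, 0, 16, -4]
R3 ← R3 − (3)·R2: [0, 0, 0, 8]
R4 ← R4 + (1/2)·R2: [0, 0, 0, -6]
R5 ← R5 − (2)·R2: [0, 0, 0, 4]
R6 ← R6 + (4)·R2: [0, 0, 0, -12]
R4 ← R4 + (3/4)·R3: [0, 0, 0, 0]
R5 ← R5 − (1/2)·R3: [0, 0, 0, 0]
R6 ← R6 + (3/2)·R3: [0, 0, 0, 0]
Echelon form has 3 nonzero rows, so rank(A) = 3.

3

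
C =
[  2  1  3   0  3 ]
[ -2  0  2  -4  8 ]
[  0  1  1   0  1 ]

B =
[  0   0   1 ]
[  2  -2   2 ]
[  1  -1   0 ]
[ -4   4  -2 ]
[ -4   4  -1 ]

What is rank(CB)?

First compute CB:
[[ -7,   7,   1],
 [-14,  14,  -2],
 [ -1,   1,   1]]
Now row reduce the product.
R2 ← R2 − (2)·R1: [0, 0, -4]
R3 ← R3 − (1/7)·R1: [0, 0, 6/7]
R3 ← R3 + (3/14)·R2: [0, 0, 0]
2 nonzero rows, so rank(CB) = 2.

2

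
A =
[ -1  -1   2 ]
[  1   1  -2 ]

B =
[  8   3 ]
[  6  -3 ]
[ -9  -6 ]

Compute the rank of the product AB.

First compute AB:
[[-32, -12],
 [ 32,  12]]
Now row reduce the product.
R2 ← R2 + R1: [0, 0]
1 nonzero row, so rank(AB) = 1.

1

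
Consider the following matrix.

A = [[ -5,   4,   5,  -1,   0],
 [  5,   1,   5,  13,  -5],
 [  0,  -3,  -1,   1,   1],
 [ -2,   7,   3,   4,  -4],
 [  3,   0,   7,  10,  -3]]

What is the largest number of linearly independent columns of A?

Row reduce to echelon form.
R2 ← R2 + R1: [0, 5, 10, 12, -5]
R4 ← R4 − (2/5)·R1: [0, 27/5, 1, 22/5, -4]
R5 ← R5 + (3/5)·R1: [0, 12/5, 10, 47/5, -3]
R3 ← R3 + (3/5)·R2: [0, 0, 5, 41/5, -2]
R4 ← R4 − (27/25)·R2: [0, 0, -49/5, -214/25, 7/5]
R5 ← R5 − (12/25)·R2: [0, 0, 26/5, 91/25, -3/5]
R4 ← R4 + (49/25)·R3: [0, 0, 0, 939/125, -63/25]
R5 ← R5 − (26/25)·R3: [0, 0, 0, -611/125, 37/25]
R5 ← R5 + (611/939)·R4: [0, 0, 0, 0, -50/313]
Echelon form has 5 nonzero rows, so rank(A) = 5.
The rank gives the maximum number of linearly independent columns: 5.

5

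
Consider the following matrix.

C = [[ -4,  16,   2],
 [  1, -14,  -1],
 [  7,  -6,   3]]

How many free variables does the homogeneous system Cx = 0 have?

Row reduce to echelon form.
R2 ← R2 + (1/4)·R1: [0, -10, -1/2]
R3 ← R3 + (7/4)·R1: [0, 22, 13/2]
R3 ← R3 + (11/5)·R2: [0, 0, 27/5]
3 nonzero rows, so rank(C) = 3.
C has 3 columns; by rank–nullity, nullity = 3 − 3 = 0.

0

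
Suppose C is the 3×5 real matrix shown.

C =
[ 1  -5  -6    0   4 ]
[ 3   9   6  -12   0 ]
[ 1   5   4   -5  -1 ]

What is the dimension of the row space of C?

Row reduce to echelon form.
R2 ← R2 − (3)·R1: [0, 24, 24, -12, -12]
R3 ← R3 − R1: [0, 10, 10, -5, -5]
R3 ← R3 − (5/12)·R2: [0, 0, 0, 0, 0]
Echelon form has 2 nonzero rows, so rank(C) = 2.
The row space has dimension equal to the rank: 2.

2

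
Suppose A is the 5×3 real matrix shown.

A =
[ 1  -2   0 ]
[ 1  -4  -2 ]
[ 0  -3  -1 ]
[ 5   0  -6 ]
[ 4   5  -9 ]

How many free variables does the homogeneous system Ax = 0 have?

Row reduce to echelon form.
R2 ← R2 − R1: [0, -2, -2]
R4 ← R4 − (5)·R1: [0, 10, -6]
R5 ← R5 − (4)·R1: [0, 13, -9]
R3 ← R3 − (3/2)·R2: [0, 0, 2]
R4 ← R4 + (5)·R2: [0, 0, -16]
R5 ← R5 + (13/2)·R2: [0, 0, -22]
R4 ← R4 + (8)·R3: [0, 0, 0]
R5 ← R5 + (11)·R3: [0, 0, 0]
3 nonzero rows, so rank(A) = 3.
A has 3 columns; by rank–nullity, nullity = 3 − 3 = 0.

0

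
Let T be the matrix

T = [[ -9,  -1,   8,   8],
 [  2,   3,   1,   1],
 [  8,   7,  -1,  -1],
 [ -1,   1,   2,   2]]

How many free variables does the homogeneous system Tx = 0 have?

Row reduce to echelon form.
R2 ← R2 + (2/9)·R1: [0, 25/9, 25/9, 25/9]
R3 ← R3 + (8/9)·R1: [0, 55/9, 55/9, 55/9]
R4 ← R4 − (1/9)·R1: [0, 10/9, 10/9, 10/9]
R3 ← R3 − (11/5)·R2: [0, 0, 0, 0]
R4 ← R4 − (2/5)·R2: [0, 0, 0, 0]
2 nonzero rows, so rank(T) = 2.
T has 4 columns; by rank–nullity, nullity = 4 − 2 = 2.

2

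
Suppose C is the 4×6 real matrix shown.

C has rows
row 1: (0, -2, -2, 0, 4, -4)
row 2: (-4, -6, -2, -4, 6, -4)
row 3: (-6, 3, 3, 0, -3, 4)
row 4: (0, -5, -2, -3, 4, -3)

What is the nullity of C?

3

Row reduce to echelon form.
Swap R1 ↔ R2
R3 ← R3 − (3/2)·R1: [0, 12, 6, 6, -12, 10]
R3 ← R3 + (6)·R2: [0, 0, -6, 6, 12, -14]
R4 ← R4 − (5/2)·R2: [0, 0, 3, -3, -6, 7]
R4 ← R4 + (1/2)·R3: [0, 0, 0, 0, 0, 0]
3 nonzero rows, so rank(C) = 3.
C has 6 columns; by rank–nullity, nullity = 6 − 3 = 3.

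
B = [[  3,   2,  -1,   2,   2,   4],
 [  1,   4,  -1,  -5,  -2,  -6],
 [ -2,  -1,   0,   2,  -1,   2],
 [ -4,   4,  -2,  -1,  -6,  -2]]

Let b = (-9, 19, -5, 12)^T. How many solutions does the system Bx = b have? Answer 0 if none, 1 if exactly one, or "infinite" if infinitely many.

infinite

Row reduce the augmented matrix [B | b].
R2 ← R2 − (1/3)·R1: [0, 10/3, -2/3, -17/3, -8/3, -22/3, 22]
R3 ← R3 + (2/3)·R1: [0, 1/3, -2/3, 10/3, 1/3, 14/3, -11]
R4 ← R4 + (4/3)·R1: [0, 20/3, -10/3, 5/3, -10/3, 10/3, 0]
R3 ← R3 − (1/10)·R2: [0, 0, -3/5, 39/10, 3/5, 27/5, -66/5]
R4 ← R4 − (2)·R2: [0, 0, -2, 13, 2, 18, -44]
R4 ← R4 − (10/3)·R3: [0, 0, 0, 0, 0, 0, 0]
The echelon form has 3 nonzero rows, and every pivot lies in the first 6 columns, so rank(B) = rank([B|b]) = 3.
The system is consistent.
rank = 3 < 6 unknowns, so there are infinitely many solutions.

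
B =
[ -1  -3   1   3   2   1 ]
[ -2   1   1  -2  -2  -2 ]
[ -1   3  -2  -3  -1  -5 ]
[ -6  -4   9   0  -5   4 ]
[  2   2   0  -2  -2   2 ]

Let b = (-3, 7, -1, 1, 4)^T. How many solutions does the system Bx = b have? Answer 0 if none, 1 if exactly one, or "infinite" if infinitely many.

Row reduce the augmented matrix [B | b].
R2 ← R2 − (2)·R1: [0, 7, -1, -8, -6, -4, 13]
R3 ← R3 − R1: [0, 6, -3, -6, -3, -6, 2]
R4 ← R4 − (6)·R1: [0, 14, 3, -18, -17, -2, 19]
R5 ← R5 + (2)·R1: [0, -4, 2, 4, 2, 4, -2]
R3 ← R3 − (6/7)·R2: [0, 0, -15/7, 6/7, 15/7, -18/7, -64/7]
R4 ← R4 − (2)·R2: [0, 0, 5, -2, -5, 6, -7]
R5 ← R5 + (4/7)·R2: [0, 0, 10/7, -4/7, -10/7, 12/7, 38/7]
R4 ← R4 + (7/3)·R3: [0, 0, 0, 0, 0, 0, -85/3]
R5 ← R5 + (2/3)·R3: [0, 0, 0, 0, 0, 0, -2/3]
R5 ← R5 − (2/85)·R4: [0, 0, 0, 0, 0, 0, 0]
The echelon form has 4 nonzero rows; the last pivot sits in the augmented column, so rank(B) = 3 but rank([B|b]) = 4.
Since the ranks differ, the system is inconsistent.
It has no solutions.

0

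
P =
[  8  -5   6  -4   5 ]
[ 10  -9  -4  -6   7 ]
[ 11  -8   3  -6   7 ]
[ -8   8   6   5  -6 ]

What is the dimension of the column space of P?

Row reduce to echelon form.
R2 ← R2 − (5/4)·R1: [0, -11/4, -23/2, -1, 3/4]
R3 ← R3 − (11/8)·R1: [0, -9/8, -21/4, -1/2, 1/8]
R4 ← R4 + R1: [0, 3, 12, 1, -1]
R3 ← R3 − (9/22)·R2: [0, 0, -6/11, -1/11, -2/11]
R4 ← R4 + (12/11)·R2: [0, 0, -6/11, -1/11, -2/11]
R4 ← R4 − R3: [0, 0, 0, 0, 0]
Echelon form has 3 nonzero rows, so rank(P) = 3.
The column space has dimension equal to the rank: 3.

3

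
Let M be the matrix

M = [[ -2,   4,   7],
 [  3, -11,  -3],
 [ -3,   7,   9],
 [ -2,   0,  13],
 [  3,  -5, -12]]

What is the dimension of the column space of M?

2

Row reduce to echelon form.
R2 ← R2 + (3/2)·R1: [0, -5, 15/2]
R3 ← R3 − (3/2)·R1: [0, 1, -3/2]
R4 ← R4 − R1: [0, -4, 6]
R5 ← R5 + (3/2)·R1: [0, 1, -3/2]
R3 ← R3 + (1/5)·R2: [0, 0, 0]
R4 ← R4 − (4/5)·R2: [0, 0, 0]
R5 ← R5 + (1/5)·R2: [0, 0, 0]
Echelon form has 2 nonzero rows, so rank(M) = 2.
The column space has dimension equal to the rank: 2.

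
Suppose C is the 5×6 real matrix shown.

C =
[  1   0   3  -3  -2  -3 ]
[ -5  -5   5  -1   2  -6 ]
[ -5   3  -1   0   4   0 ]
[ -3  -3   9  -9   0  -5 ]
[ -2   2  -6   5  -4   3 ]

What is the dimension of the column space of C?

5

Row reduce to echelon form.
R2 ← R2 + (5)·R1: [0, -5, 20, -16, -8, -21]
R3 ← R3 + (5)·R1: [0, 3, 14, -15, -6, -15]
R4 ← R4 + (3)·R1: [0, -3, 18, -18, -6, -14]
R5 ← R5 + (2)·R1: [0, 2, 0, -1, -8, -3]
R3 ← R3 + (3/5)·R2: [0, 0, 26, -123/5, -54/5, -138/5]
R4 ← R4 − (3/5)·R2: [0, 0, 6, -42/5, -6/5, -7/5]
R5 ← R5 + (2/5)·R2: [0, 0, 8, -37/5, -56/5, -57/5]
R4 ← R4 − (3/13)·R3: [0, 0, 0, -177/65, 84/65, 323/65]
R5 ← R5 − (4/13)·R3: [0, 0, 0, 11/65, -512/65, -189/65]
R5 ← R5 + (11/177)·R4: [0, 0, 0, 0, -460/59, -460/177]
Echelon form has 5 nonzero rows, so rank(C) = 5.
The column space has dimension equal to the rank: 5.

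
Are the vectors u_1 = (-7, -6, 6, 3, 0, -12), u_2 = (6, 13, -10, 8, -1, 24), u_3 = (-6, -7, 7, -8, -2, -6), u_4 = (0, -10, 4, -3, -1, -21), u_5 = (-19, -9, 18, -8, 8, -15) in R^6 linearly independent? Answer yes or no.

no

Form the matrix with these vectors as rows and row reduce.
R2 ← R2 + (6/7)·R1: [0, 55/7, -34/7, 74/7, -1, 96/7]
R3 ← R3 − (6/7)·R1: [0, -13/7, 13/7, -74/7, -2, 30/7]
R5 ← R5 − (19/7)·R1: [0, 51/7, 12/7, -113/7, 8, 123/7]
R3 ← R3 + (13/55)·R2: [0, 0, 39/55, -444/55, -123/55, 414/55]
R4 ← R4 + (14/11)·R2: [0, 0, -24/11, 115/11, -25/11, -39/11]
R5 ← R5 − (51/55)·R2: [0, 0, 342/55, -1427/55, 491/55, 267/55]
R4 ← R4 + (40/13)·R3: [0, 0, 0, -187/13, -119/13, 255/13]
R5 ← R5 − (114/13)·R3: [0, 0, 0, 583/13, 371/13, -795/13]
R5 ← R5 + (53/17)·R4: [0, 0, 0, 0, 0, 0]
4 nonzero rows, so the 5 vectors span a space of dimension 4.
Since 4 < 5, the vectors are linearly dependent.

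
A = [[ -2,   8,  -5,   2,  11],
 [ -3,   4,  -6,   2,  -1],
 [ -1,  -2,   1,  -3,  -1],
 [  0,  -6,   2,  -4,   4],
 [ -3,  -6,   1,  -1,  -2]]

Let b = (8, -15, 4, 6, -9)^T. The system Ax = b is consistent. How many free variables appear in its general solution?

Row reduce the augmented matrix [A | b].
R2 ← R2 − (3/2)·R1: [0, -8, 3/2, -1, -35/2, -27]
R3 ← R3 − (1/2)·R1: [0, -6, 7/2, -4, -13/2, 0]
R5 ← R5 − (3/2)·R1: [0, -18, 17/2, -4, -37/2, -21]
R3 ← R3 − (3/4)·R2: [0, 0, 19/8, -13/4, 53/8, 81/4]
R4 ← R4 − (3/4)·R2: [0, 0, 7/8, -13/4, 137/8, 105/4]
R5 ← R5 − (9/4)·R2: [0, 0, 41/8, -7/4, 167/8, 159/4]
R4 ← R4 − (7/19)·R3: [0, 0, 0, -39/19, 279/19, 357/19]
R5 ← R5 − (41/19)·R3: [0, 0, 0, 100/19, 125/19, -75/19]
R5 ← R5 + (100/39)·R4: [0, 0, 0, 0, 575/13, 575/13]
The echelon form has 5 nonzero rows, and every pivot lies in the first 5 columns, so rank(A) = rank([A|b]) = 5.
The system is consistent.
Free variables = (unknowns) − (rank) = 5 − 5 = 0.

0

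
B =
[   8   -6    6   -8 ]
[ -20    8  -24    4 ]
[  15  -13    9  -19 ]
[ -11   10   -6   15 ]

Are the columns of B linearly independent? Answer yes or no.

no

Row reduce B to echelon form.
R2 ← R2 + (5/2)·R1: [0, -7, -9, -16]
R3 ← R3 − (15/8)·R1: [0, -7/4, -9/4, -4]
R4 ← R4 + (11/8)·R1: [0, 7/4, 9/4, 4]
R3 ← R3 − (1/4)·R2: [0, 0, 0, 0]
R4 ← R4 + (1/4)·R2: [0, 0, 0, 0]
2 pivots among 4 columns.
Only 2 < 4 pivot columns, so the columns are linearly dependent.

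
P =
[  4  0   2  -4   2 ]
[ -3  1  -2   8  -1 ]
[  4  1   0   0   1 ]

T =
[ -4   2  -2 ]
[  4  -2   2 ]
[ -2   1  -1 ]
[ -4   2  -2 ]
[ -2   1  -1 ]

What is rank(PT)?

First compute PT:
[[ -8,   4,  -4],
 [-10,   5,  -5],
 [-14,   7,  -7]]
Now row reduce the product.
R2 ← R2 − (5/4)·R1: [0, 0, 0]
R3 ← R3 − (7/4)·R1: [0, 0, 0]
1 nonzero row, so rank(PT) = 1.

1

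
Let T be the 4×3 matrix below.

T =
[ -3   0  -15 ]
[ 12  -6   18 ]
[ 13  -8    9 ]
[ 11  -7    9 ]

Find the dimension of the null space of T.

0

Row reduce to echelon form.
R2 ← R2 + (4)·R1: [0, -6, -42]
R3 ← R3 + (13/3)·R1: [0, -8, -56]
R4 ← R4 + (11/3)·R1: [0, -7, -46]
R3 ← R3 − (4/3)·R2: [0, 0, 0]
R4 ← R4 − (7/6)·R2: [0, 0, 3]
Swap R3 ↔ R4
3 nonzero rows, so rank(T) = 3.
T has 3 columns; by rank–nullity, nullity = 3 − 3 = 0.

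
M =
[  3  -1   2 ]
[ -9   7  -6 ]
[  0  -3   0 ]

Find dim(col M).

Row reduce to echelon form.
R2 ← R2 + (3)·R1: [0, 4, 0]
R3 ← R3 + (3/4)·R2: [0, 0, 0]
Echelon form has 2 nonzero rows, so rank(M) = 2.
The column space has dimension equal to the rank: 2.

2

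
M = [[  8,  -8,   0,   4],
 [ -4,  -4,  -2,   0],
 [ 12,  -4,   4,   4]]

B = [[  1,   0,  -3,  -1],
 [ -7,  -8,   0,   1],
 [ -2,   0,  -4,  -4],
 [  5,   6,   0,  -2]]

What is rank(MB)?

3

First compute MB:
[[ 84,  88, -24, -24],
 [ 28,  32,  20,   8],
 [ 52,  56, -52, -40]]
Now row reduce the product.
R2 ← R2 − (1/3)·R1: [0, 8/3, 28, 16]
R3 ← R3 − (13/21)·R1: [0, 32/21, -260/7, -176/7]
R3 ← R3 − (4/7)·R2: [0, 0, -372/7, -240/7]
3 nonzero rows, so rank(MB) = 3.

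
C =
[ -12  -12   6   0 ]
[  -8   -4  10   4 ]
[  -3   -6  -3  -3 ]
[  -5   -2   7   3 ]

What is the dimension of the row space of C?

2

Row reduce to echelon form.
R2 ← R2 − (2/3)·R1: [0, 4, 6, 4]
R3 ← R3 − (1/4)·R1: [0, -3, -9/2, -3]
R4 ← R4 − (5/12)·R1: [0, 3, 9/2, 3]
R3 ← R3 + (3/4)·R2: [0, 0, 0, 0]
R4 ← R4 − (3/4)·R2: [0, 0, 0, 0]
Echelon form has 2 nonzero rows, so rank(C) = 2.
The row space has dimension equal to the rank: 2.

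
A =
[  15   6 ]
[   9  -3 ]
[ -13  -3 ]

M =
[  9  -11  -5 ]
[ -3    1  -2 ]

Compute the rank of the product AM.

First compute AM:
[[117, -159, -87],
 [ 90, -102, -39],
 [-108, 140,  71]]
Now row reduce the product.
R2 ← R2 − (10/13)·R1: [0, 264/13, 363/13]
R3 ← R3 + (12/13)·R1: [0, -88/13, -121/13]
R3 ← R3 + (1/3)·R2: [0, 0, 0]
2 nonzero rows, so rank(AM) = 2.

2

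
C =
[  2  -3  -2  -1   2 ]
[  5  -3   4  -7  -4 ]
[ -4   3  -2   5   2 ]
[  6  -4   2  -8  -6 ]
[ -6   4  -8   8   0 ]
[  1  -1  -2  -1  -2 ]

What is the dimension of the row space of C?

3

Row reduce to echelon form.
R2 ← R2 − (5/2)·R1: [0, 9/2, 9, -9/2, -9]
R3 ← R3 + (2)·R1: [0, -3, -6, 3, 6]
R4 ← R4 − (3)·R1: [0, 5, 8, -5, -12]
R5 ← R5 + (3)·R1: [0, -5, -14, 5, 6]
R6 ← R6 − (1/2)·R1: [0, 1/2, -1, -1/2, -3]
R3 ← R3 + (2/3)·R2: [0, 0, 0, 0, 0]
R4 ← R4 − (10/9)·R2: [0, 0, -2, 0, -2]
R5 ← R5 + (10/9)·R2: [0, 0, -4, 0, -4]
R6 ← R6 − (1/9)·R2: [0, 0, -2, 0, -2]
Swap R3 ↔ R4
R5 ← R5 − (2)·R3: [0, 0, 0, 0, 0]
R6 ← R6 − R3: [0, 0, 0, 0, 0]
Echelon form has 3 nonzero rows, so rank(C) = 3.
The row space has dimension equal to the rank: 3.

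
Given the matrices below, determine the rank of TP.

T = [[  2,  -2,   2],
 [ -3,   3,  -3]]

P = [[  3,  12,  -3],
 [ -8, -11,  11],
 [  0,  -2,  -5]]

1

First compute TP:
[[ 22,  42, -38],
 [-33, -63,  57]]
Now row reduce the product.
R2 ← R2 + (3/2)·R1: [0, 0, 0]
1 nonzero row, so rank(TP) = 1.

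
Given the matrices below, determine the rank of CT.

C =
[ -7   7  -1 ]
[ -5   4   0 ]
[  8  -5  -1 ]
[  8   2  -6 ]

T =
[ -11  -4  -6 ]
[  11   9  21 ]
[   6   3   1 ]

2

First compute CT:
[[148,  88, 188],
 [ 99,  56, 114],
 [-149, -80, -154],
 [-102, -32, -12]]
Now row reduce the product.
R2 ← R2 − (99/148)·R1: [0, -106/37, -435/37]
R3 ← R3 + (149/148)·R1: [0, 318/37, 1305/37]
R4 ← R4 + (51/74)·R1: [0, 1060/37, 4350/37]
R3 ← R3 + (3)·R2: [0, 0, 0]
R4 ← R4 + (10)·R2: [0, 0, 0]
2 nonzero rows, so rank(CT) = 2.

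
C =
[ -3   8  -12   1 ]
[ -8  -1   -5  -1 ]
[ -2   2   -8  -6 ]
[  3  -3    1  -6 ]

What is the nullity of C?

0

Row reduce to echelon form.
R2 ← R2 − (8/3)·R1: [0, -67/3, 27, -11/3]
R3 ← R3 − (2/3)·R1: [0, -10/3, 0, -20/3]
R4 ← R4 + R1: [0, 5, -11, -5]
R3 ← R3 − (10/67)·R2: [0, 0, -270/67, -410/67]
R4 ← R4 + (15/67)·R2: [0, 0, -332/67, -390/67]
R4 ← R4 − (166/135)·R3: [0, 0, 0, 46/27]
4 nonzero rows, so rank(C) = 4.
C has 4 columns; by rank–nullity, nullity = 4 − 4 = 0.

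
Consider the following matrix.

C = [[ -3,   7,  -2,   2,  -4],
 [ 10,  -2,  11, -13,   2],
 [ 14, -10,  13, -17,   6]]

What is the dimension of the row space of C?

3

Row reduce to echelon form.
R2 ← R2 + (10/3)·R1: [0, 64/3, 13/3, -19/3, -34/3]
R3 ← R3 + (14/3)·R1: [0, 68/3, 11/3, -23/3, -38/3]
R3 ← R3 − (17/16)·R2: [0, 0, -15/16, -15/16, -5/8]
Echelon form has 3 nonzero rows, so rank(C) = 3.
The row space has dimension equal to the rank: 3.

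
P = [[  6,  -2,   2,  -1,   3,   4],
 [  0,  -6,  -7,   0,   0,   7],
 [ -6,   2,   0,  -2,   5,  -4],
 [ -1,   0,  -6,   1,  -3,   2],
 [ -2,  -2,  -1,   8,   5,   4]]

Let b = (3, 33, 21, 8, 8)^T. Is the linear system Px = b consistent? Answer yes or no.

Row reduce the augmented matrix [P | b].
R3 ← R3 + R1: [0, 0, 2, -3, 8, 0, 24]
R4 ← R4 + (1/6)·R1: [0, -1/3, -17/3, 5/6, -5/2, 8/3, 17/2]
R5 ← R5 + (1/3)·R1: [0, -8/3, -1/3, 23/3, 6, 16/3, 9]
R4 ← R4 − (1/18)·R2: [0, 0, -95/18, 5/6, -5/2, 41/18, 20/3]
R5 ← R5 − (4/9)·R2: [0, 0, 25/9, 23/3, 6, 20/9, -17/3]
R4 ← R4 + (95/36)·R3: [0, 0, 0, -85/12, 335/18, 41/18, 70]
R5 ← R5 − (25/18)·R3: [0, 0, 0, 71/6, -46/9, 20/9, -39]
R5 ← R5 + (142/85)·R4: [0, 0, 0, 0, 1325/51, 1537/255, 1325/17]
The echelon form has 5 nonzero rows, and every pivot lies in the first 6 columns, so rank(P) = rank([P|b]) = 5.
The system is consistent.

yes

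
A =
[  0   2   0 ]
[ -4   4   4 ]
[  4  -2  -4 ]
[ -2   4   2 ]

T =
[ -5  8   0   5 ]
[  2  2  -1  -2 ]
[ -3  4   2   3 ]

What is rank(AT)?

2

First compute AT:
[[  4,   4,  -2,  -4],
 [ 16,  -8,   4, -16],
 [-12,  12,  -6,  12],
 [ 12,   0,   0, -12]]
Now row reduce the product.
R2 ← R2 − (4)·R1: [0, -24, 12, 0]
R3 ← R3 + (3)·R1: [0, 24, -12, 0]
R4 ← R4 − (3)·R1: [0, -12, 6, 0]
R3 ← R3 + R2: [0, 0, 0, 0]
R4 ← R4 − (1/2)·R2: [0, 0, 0, 0]
2 nonzero rows, so rank(AT) = 2.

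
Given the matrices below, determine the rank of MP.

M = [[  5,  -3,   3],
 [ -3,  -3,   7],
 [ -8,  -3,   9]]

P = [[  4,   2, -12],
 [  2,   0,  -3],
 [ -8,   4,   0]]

2

First compute MP:
[[-10,  22, -51],
 [-74,  22,  45],
 [-110,  20, 105]]
Now row reduce the product.
R2 ← R2 − (37/5)·R1: [0, -704/5, 2112/5]
R3 ← R3 − (11)·R1: [0, -222, 666]
R3 ← R3 − (555/352)·R2: [0, 0, 0]
2 nonzero rows, so rank(MP) = 2.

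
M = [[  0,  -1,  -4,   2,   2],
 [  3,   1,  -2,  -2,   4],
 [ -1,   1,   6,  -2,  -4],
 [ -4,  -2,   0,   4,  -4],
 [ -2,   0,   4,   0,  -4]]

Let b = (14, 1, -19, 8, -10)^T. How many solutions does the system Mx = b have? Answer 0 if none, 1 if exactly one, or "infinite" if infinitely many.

infinite

Row reduce the augmented matrix [M | b].
Swap R1 ↔ R2
R3 ← R3 + (1/3)·R1: [0, 4/3, 16/3, -8/3, -8/3, -56/3]
R4 ← R4 + (4/3)·R1: [0, -2/3, -8/3, 4/3, 4/3, 28/3]
R5 ← R5 + (2/3)·R1: [0, 2/3, 8/3, -4/3, -4/3, -28/3]
R3 ← R3 + (4/3)·R2: [0, 0, 0, 0, 0, 0]
R4 ← R4 − (2/3)·R2: [0, 0, 0, 0, 0, 0]
R5 ← R5 + (2/3)·R2: [0, 0, 0, 0, 0, 0]
The echelon form has 2 nonzero rows, and every pivot lies in the first 5 columns, so rank(M) = rank([M|b]) = 2.
The system is consistent.
rank = 2 < 5 unknowns, so there are infinitely many solutions.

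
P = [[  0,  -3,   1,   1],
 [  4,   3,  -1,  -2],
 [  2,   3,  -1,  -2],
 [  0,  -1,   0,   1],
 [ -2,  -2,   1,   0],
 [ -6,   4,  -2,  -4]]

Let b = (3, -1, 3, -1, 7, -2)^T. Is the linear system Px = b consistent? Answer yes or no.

no

Row reduce the augmented matrix [P | b].
Swap R1 ↔ R2
R3 ← R3 − (1/2)·R1: [0, 3/2, -1/2, -1, 7/2]
R5 ← R5 + (1/2)·R1: [0, -1/2, 1/2, -1, 13/2]
R6 ← R6 + (3/2)·R1: [0, 17/2, -7/2, -7, -7/2]
R3 ← R3 + (1/2)·R2: [0, 0, 0, -1/2, 5]
R4 ← R4 − (1/3)·R2: [0, 0, -1/3, 2/3, -2]
R5 ← R5 − (1/6)·R2: [0, 0, 1/3, -7/6, 6]
R6 ← R6 + (17/6)·R2: [0, 0, -2/3, -25/6, 5]
Swap R3 ↔ R4
R5 ← R5 + R3: [0, 0, 0, -1/2, 4]
R6 ← R6 − (2)·R3: [0, 0, 0, -11/2, 9]
R5 ← R5 − R4: [0, 0, 0, 0, -1]
R6 ← R6 − (11)·R4: [0, 0, 0, 0, -46]
R6 ← R6 − (46)·R5: [0, 0, 0, 0, 0]
The echelon form has 5 nonzero rows; the last pivot sits in the augmented column, so rank(P) = 4 but rank([P|b]) = 5.
Since the ranks differ, the system is inconsistent.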